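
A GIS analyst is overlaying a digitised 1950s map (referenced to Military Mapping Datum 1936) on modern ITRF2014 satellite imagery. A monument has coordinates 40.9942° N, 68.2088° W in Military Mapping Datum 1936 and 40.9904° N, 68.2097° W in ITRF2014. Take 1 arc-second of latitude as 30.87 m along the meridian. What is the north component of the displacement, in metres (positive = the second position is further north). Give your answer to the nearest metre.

ΔN = -422 m

Δφ = 40.9904° − 40.9942° = -0.0038°; Δλ = -68.2097° − -68.2088° = -0.0009°.
1° of latitude = 3600 × 30.87 = 111132 m.
ΔN = Δφ × 111132 = -422.3 m; ΔE = Δλ × 111132 × cos(40.9942°) = -0.0009 × 111132 × 0.754776 = -75.5 m.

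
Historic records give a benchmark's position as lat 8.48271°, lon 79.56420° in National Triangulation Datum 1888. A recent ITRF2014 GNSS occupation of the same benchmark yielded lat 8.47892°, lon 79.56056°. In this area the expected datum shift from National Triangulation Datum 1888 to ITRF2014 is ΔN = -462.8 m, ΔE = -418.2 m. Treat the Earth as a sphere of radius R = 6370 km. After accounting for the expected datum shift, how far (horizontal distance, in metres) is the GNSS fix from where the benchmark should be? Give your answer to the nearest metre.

45 m

Observed coordinate differences: Δφ = -0.00379°, Δλ = -0.00364°.
Converting to metres (1° lat = 111177 m, cos φ = 0.989060): observed ΔN = -421.4 m, observed ΔE = -400.3 m.
Subtracting the expected shift leaves a residual of -421.4 − (-462.8) = 41.4 m north and -400.3 − (-418.2) = 17.9 m east.
Residual distance = √(41.4² + 17.9²) = 45.2 m.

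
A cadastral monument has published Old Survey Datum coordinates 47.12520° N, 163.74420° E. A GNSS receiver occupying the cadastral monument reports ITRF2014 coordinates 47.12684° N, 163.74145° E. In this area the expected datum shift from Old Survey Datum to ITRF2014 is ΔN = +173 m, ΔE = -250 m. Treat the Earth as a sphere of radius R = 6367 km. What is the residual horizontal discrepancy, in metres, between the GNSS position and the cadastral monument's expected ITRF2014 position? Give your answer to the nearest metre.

43 m

Observed coordinate differences: Δφ = +0.00164°, Δλ = -0.00275°.
Converting to metres (1° lat = 111125 m, cos φ = 0.680399): observed ΔN = 182.2 m, observed ΔE = -207.9 m.
Subtracting the expected shift leaves a residual of 182.2 − (173) = 9.2 m north and -207.9 − (-250) = 42.1 m east.
Residual distance = √(9.2² + 42.1²) = 43.1 m.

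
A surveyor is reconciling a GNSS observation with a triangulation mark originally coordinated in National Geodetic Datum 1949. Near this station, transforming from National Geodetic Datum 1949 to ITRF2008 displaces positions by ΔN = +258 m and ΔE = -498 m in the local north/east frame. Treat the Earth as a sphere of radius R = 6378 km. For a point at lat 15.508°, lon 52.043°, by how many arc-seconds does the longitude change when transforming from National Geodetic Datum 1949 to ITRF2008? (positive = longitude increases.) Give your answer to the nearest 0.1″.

Δλ = -16.7″

At latitude 15.508°, cos φ = 0.963593.
One radian of longitude at latitude φ spans R cos φ, so Δλ = ΔE / (R cos φ) = -498.0 / (6378000 × 0.963593) = -8.1031e-05 rad = -16.714″.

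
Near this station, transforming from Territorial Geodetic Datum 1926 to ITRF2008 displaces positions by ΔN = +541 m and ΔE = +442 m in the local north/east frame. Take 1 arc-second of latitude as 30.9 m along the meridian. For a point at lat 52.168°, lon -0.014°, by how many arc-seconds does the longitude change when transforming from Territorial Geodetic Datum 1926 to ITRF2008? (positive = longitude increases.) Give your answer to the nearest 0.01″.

Δλ = 23.32″

At latitude 52.168°, cos φ = 0.613348.
1″ of longitude at this latitude = 30.90 × cos φ = 18.9525 m, so Δλ = 442.0 / 18.9525 = 23.322″.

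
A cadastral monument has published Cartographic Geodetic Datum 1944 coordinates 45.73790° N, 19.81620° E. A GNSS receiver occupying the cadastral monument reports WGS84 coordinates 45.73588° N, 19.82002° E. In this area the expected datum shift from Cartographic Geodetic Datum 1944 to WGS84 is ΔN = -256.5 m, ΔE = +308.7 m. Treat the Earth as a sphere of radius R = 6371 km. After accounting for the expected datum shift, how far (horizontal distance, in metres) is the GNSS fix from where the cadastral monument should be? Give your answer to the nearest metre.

34 m

Observed coordinate differences: Δφ = -0.00202°, Δλ = +0.00382°.
Converting to metres (1° lat = 111195 m, cos φ = 0.697942): observed ΔN = -224.6 m, observed ΔE = 296.5 m.
Subtracting the expected shift leaves a residual of -224.6 − (-256.5) = 31.9 m north and 296.5 − (308.7) = -12.2 m east.
Residual distance = √(31.9² + (-12.2)²) = 34.2 m.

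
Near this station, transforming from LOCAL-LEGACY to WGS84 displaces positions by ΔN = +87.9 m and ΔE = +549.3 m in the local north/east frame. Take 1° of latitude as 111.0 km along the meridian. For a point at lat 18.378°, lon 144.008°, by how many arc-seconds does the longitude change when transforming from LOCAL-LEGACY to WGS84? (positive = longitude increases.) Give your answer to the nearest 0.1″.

At latitude 18.378°, cos φ = 0.948997.
1° of longitude at this latitude = 111.0 × cos φ = 105.34 km, so Δλ = 549.3 / 105338.7 = 0.0052146° = 18.773″.

Δλ = 18.8″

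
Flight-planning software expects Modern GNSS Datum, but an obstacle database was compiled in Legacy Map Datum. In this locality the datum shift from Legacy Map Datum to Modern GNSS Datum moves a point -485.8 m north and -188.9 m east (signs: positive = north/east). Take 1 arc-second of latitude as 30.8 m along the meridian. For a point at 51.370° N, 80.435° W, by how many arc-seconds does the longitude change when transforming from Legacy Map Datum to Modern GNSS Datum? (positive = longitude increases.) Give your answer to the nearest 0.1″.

At latitude 51.370°, cos φ = 0.624289.
1″ of longitude at this latitude = 30.80 × cos φ = 19.2281 m, so Δλ = -188.9 / 19.2281 = -9.824″.

Δλ = -9.8″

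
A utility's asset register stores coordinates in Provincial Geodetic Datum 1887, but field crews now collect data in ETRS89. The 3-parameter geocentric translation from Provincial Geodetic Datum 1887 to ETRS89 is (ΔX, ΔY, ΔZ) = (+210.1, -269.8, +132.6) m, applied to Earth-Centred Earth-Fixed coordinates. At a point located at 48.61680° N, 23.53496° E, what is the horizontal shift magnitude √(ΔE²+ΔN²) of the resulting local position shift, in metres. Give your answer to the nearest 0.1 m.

The local east axis at (φ, λ) is (−sin λ, cos λ, 0), so ΔE = −sin(23.53496°)·210.1 + cos(23.53496°)·(-269.8) = -331.25 m.
The local north axis is (−sin φ cos λ, −sin φ sin λ, cos φ), giving ΔN = -144.526 + 80.833 + 87.661 = 23.97 m.
Horizontal magnitude = √(ΔE² + ΔN²) = √((-331.25)² + 23.97²) = 332.12 m.

332.1 m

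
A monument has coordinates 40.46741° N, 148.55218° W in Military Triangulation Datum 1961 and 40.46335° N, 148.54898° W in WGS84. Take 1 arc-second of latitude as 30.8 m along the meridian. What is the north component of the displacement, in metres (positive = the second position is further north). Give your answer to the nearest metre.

Δφ = 40.46335° − 40.46741° = -0.00406°; Δλ = -148.54898° − -148.55218° = +0.00320°.
1° of latitude = 3600 × 30.80 = 110880 m.
ΔN = Δφ × 110880 = -450.2 m; ΔE = Δλ × 110880 × cos(40.46741°) = +0.00320 × 110880 × 0.760775 = 269.9 m.

ΔN = -450 m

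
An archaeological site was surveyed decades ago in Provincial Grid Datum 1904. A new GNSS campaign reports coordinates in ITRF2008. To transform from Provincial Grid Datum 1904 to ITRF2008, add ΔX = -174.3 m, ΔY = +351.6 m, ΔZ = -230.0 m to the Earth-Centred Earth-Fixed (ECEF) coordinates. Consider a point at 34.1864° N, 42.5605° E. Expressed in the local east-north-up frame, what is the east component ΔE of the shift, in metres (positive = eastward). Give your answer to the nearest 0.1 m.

ΔE = 376.9 m

At φ = 34.1864°, λ = 42.5605°: sin φ = 0.561887, cos φ = 0.827214, sin λ = 0.676368, cos λ = 0.736564.
ΔE = −sin λ·ΔX + cos λ·ΔY = −(0.676368)·(-174.3) + (0.736564)·(351.6) = 376.87 m.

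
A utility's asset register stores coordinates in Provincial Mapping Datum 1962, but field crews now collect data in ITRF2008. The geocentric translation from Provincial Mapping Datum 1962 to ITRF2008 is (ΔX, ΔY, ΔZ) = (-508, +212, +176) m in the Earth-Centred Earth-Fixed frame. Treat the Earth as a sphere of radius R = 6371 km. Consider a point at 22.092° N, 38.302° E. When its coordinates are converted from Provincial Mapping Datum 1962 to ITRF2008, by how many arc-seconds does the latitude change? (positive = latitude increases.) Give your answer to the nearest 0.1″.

Δφ = 8.5″

sin φ = 0.376095, cos φ = 0.926581, sin λ = 0.619806, cos λ = 0.784755.
North component: ΔN = −sin φ cos λ·ΔX − sin φ sin λ·ΔY + cos φ·ΔZ = −(0.376095)(0.784755)(-508) − (0.376095)(0.619806)(212) + (0.926581)(176) = 263.59 m.
1° of latitude spans πR/180 = 111195 m, so Δφ = 263.59 / 111195 × 3600 = 8.534″.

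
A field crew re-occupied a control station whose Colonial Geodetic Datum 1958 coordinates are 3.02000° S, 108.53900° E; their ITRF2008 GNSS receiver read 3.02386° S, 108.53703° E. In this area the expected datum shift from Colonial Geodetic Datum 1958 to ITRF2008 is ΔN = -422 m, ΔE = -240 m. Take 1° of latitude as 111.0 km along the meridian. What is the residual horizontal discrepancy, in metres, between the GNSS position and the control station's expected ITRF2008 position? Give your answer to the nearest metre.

23 m

Observed coordinate differences: Δφ = -0.00386°, Δλ = -0.00197°.
Converting to metres (1° lat = 111000 m, cos φ = 0.998611): observed ΔN = -428.5 m, observed ΔE = -218.4 m.
Subtracting the expected shift leaves a residual of -428.5 − (-422) = -6.5 m north and -218.4 − (-240) = 21.6 m east.
Residual distance = √((-6.5)² + 21.6²) = 22.6 m.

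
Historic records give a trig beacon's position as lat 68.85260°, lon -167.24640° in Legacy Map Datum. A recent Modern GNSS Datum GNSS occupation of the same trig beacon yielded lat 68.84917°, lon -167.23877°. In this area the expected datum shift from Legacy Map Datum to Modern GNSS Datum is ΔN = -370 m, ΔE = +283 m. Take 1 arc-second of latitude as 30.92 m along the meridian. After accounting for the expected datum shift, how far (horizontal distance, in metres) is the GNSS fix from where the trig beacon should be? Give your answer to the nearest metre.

Observed coordinate differences: Δφ = -0.00343°, Δλ = +0.00763°.
Converting to metres (1° lat = 111312 m, cos φ = 0.360769): observed ΔN = -381.8 m, observed ΔE = 306.4 m.
Subtracting the expected shift leaves a residual of -381.8 − (-370) = -11.8 m north and 306.4 − (283) = 23.4 m east.
Residual distance = √((-11.8)² + 23.4²) = 26.2 m.

26 m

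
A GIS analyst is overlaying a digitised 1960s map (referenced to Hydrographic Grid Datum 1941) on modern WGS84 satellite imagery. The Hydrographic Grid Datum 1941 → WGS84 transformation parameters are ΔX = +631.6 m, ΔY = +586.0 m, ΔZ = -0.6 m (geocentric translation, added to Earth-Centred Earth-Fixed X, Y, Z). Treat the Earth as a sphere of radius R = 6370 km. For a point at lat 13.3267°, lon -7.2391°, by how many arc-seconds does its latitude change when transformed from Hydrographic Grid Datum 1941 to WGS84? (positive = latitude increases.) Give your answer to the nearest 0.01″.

sin φ = 0.230503, cos φ = 0.973072, sin λ = -0.126010, cos λ = 0.992029.
North component: ΔN = −sin φ cos λ·ΔX − sin φ sin λ·ΔY + cos φ·ΔZ = −(0.230503)(0.992029)(631.6) − (0.230503)(-0.126010)(586.0) + (0.973072)(-0.6) = -127.99 m.
1° of latitude spans πR/180 = 111177 m, so Δφ = -127.99 / 111177 × 3600 = -4.144″.

Δφ = -4.14″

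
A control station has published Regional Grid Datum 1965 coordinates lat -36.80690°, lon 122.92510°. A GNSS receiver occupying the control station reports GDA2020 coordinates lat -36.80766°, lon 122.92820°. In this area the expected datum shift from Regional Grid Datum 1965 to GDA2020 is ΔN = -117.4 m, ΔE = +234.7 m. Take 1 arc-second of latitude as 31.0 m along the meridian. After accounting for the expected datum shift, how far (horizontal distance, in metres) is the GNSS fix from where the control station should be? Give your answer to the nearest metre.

53 m

Observed coordinate differences: Δφ = -0.00076°, Δλ = +0.00310°.
Converting to metres (1° lat = 111600 m, cos φ = 0.800659): observed ΔN = -84.8 m, observed ΔE = 277.0 m.
Subtracting the expected shift leaves a residual of -84.8 − (-117.4) = 32.6 m north and 277.0 − (234.7) = 42.3 m east.
Residual distance = √(32.6² + 42.3²) = 53.4 m.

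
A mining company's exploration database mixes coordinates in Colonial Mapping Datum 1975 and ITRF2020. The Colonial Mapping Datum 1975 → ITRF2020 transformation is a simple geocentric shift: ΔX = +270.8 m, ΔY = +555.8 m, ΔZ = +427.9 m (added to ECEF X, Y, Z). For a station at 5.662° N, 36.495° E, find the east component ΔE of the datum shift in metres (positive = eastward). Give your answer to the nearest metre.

ΔE = 286 m

The local east axis at (φ, λ) is (−sin λ, cos λ, 0), so ΔE = −sin(36.495°)·270.8 + cos(36.495°)·555.8 = 285.75 m.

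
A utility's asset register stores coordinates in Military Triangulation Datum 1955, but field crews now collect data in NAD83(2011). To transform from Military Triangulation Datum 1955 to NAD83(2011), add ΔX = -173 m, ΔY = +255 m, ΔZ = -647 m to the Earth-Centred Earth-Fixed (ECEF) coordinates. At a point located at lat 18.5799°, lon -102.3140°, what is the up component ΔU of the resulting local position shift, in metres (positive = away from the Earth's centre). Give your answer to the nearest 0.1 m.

The local up (radial) axis is (cos φ cos λ, cos φ sin λ, sin φ), giving ΔU = 34.973 − 236.149 − 206.152 = -407.33 m.

ΔU = -407.3 m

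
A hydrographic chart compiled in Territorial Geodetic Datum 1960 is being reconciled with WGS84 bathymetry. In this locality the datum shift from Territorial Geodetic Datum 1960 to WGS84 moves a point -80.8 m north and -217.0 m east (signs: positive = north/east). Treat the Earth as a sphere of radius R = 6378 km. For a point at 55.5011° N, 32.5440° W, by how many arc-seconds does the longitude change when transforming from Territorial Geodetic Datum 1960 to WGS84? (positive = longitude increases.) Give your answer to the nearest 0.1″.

At latitude 55.5011°, cos φ = 0.566390.
One radian of longitude at latitude φ spans R cos φ, so Δλ = ΔE / (R cos φ) = -217.0 / (6378000 × 0.566390) = -6.0070e-05 rad = -12.390″.

Δλ = -12.4″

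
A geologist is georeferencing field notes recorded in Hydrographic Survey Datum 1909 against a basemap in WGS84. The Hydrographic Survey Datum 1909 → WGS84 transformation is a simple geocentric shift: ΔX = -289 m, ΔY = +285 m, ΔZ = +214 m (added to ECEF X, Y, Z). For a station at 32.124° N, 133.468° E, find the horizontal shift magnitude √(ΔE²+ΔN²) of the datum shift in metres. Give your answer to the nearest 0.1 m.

37.1 m

At φ = 32.124°, λ = 133.468°: sin φ = 0.531753, cos φ = 0.846899, sin λ = 0.725759, cos λ = -0.687949.
ΔE = −sin λ·ΔX + cos λ·ΔY = −(0.725759)·(-289) + (-0.687949)·(285) = 13.68 m.
ΔN = −sin φ cos λ·ΔX − sin φ sin λ·ΔY + cos φ·ΔZ = −(0.531753)(-0.687949)(-289) − (0.531753)(0.725759)(285) + (0.846899)(214) = -34.47 m.
Horizontal magnitude = √(ΔE² + ΔN²) = √(13.68² + (-34.47)²) = 37.09 m.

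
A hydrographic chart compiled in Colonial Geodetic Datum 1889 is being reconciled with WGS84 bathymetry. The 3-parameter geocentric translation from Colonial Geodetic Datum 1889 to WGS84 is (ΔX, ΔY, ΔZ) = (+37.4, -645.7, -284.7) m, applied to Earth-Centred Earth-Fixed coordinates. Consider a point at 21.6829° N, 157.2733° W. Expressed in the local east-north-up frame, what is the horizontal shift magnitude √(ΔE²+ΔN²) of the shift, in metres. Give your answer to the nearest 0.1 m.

700.3 m

The local east axis at (φ, λ) is (−sin λ, cos λ, 0), so ΔE = −sin(-157.2733°)·37.4 + cos(-157.2733°)·(-645.7) = 610.02 m.
The local north axis is (−sin φ cos λ, −sin φ sin λ, cos φ), giving ΔN = 12.745 − 92.167 − 264.555 = -343.98 m.
Horizontal magnitude = √(ΔE² + ΔN²) = √(610.02² + (-343.98)²) = 700.31 m.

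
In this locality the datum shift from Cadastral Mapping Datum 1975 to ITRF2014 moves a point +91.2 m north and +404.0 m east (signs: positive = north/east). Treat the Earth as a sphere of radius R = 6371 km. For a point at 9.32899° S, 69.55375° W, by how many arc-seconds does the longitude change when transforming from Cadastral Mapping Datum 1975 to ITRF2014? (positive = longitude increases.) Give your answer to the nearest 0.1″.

At latitude -9.32899°, cos φ = 0.986774.
One radian of longitude at latitude φ spans R cos φ, so Δλ = ΔE / (R cos φ) = 404.0 / (6371000 × 0.986774) = 6.4262e-05 rad = 13.255″.

Δλ = 13.3″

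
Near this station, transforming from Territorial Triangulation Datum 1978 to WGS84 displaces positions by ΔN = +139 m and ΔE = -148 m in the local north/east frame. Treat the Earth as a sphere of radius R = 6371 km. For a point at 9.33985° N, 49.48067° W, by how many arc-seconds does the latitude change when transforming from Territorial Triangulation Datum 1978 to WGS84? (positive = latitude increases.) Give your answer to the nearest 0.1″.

On a sphere of radius R, 1 rad of latitude = R, so Δφ = ΔN / R = 139.0 / 6371000 = 2.1818e-05 rad = 4.500″.

Δφ = 4.5″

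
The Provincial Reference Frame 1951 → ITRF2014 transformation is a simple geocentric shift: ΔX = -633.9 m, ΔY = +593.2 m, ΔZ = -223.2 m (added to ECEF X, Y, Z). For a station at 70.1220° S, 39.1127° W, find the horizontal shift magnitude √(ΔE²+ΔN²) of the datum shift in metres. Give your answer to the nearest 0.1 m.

At φ = -70.1220°, λ = -39.1127°: sin φ = -0.940419, cos φ = 0.340018, sin λ = -0.630848, cos λ = 0.775907.
ΔE = −sin λ·ΔX + cos λ·ΔY = −(-0.630848)·(-633.9) + (0.775907)·(593.2) = 60.37 m.
ΔN = −sin φ cos λ·ΔX − sin φ sin λ·ΔY + cos φ·ΔZ = −(-0.940419)(0.775907)(-633.9) − (-0.940419)(-0.630848)(593.2) + (0.340018)(-223.2) = -890.36 m.
Horizontal magnitude = √(ΔE² + ΔN²) = √(60.37² + (-890.36)²) = 892.40 m.

892.4 m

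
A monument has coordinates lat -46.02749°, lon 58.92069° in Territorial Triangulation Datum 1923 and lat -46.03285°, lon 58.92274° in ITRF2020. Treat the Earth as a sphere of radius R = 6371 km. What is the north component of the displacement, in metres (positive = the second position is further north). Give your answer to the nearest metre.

Δφ = -46.03285° − -46.02749° = -0.00536°; Δλ = 58.92274° − 58.92069° = +0.00205°.
1° along a meridian = πR/180 = 111195 m.
ΔN = Δφ × 111195 = -596.0 m; ΔE = Δλ × 111195 × cos(-46.02749°) = +0.00205 × 111195 × 0.694313 = 158.3 m.

ΔN = -596 m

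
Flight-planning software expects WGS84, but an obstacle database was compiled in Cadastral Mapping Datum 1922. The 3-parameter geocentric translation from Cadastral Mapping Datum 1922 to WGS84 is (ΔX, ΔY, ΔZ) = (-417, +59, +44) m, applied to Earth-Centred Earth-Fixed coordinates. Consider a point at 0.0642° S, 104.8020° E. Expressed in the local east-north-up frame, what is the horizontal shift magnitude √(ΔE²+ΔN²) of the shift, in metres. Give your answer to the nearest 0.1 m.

The local east axis at (φ, λ) is (−sin λ, cos λ, 0), so ΔE = −sin(104.8020°)·(-417) + cos(104.8020°)·59 = 388.09 m.
The local north axis is (−sin φ cos λ, −sin φ sin λ, cos φ), giving ΔN = 0.119 + 0.064 + 44.000 = 44.18 m.
Horizontal magnitude = √(ΔE² + ΔN²) = √(388.09² + 44.18²) = 390.60 m.

390.6 m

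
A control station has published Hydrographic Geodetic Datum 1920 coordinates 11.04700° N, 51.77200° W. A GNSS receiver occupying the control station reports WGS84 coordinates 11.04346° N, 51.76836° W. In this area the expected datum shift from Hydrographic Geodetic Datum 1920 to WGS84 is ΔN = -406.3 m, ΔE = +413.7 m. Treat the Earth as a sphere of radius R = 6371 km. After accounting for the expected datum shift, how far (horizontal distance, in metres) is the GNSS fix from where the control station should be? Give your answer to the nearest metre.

Observed coordinate differences: Δφ = -0.00354°, Δλ = +0.00364°.
Converting to metres (1° lat = 111195 m, cos φ = 0.981470): observed ΔN = -393.6 m, observed ΔE = 397.2 m.
Subtracting the expected shift leaves a residual of -393.6 − (-406.3) = 12.7 m north and 397.2 − (413.7) = -16.5 m east.
Residual distance = √(12.7² + (-16.5)²) = 20.8 m.

21 m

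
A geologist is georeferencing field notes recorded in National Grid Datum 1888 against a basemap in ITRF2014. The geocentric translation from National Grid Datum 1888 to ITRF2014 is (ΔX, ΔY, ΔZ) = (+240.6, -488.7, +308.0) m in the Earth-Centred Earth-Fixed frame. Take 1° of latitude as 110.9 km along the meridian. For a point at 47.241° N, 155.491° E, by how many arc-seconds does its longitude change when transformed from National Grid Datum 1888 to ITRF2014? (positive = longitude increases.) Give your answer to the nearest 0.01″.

Δλ = 16.49″

sin φ = 0.734216, cos φ = 0.678916, sin λ = 0.414836, cos λ = -0.909896.
East component: ΔE = −sin λ·ΔX + cos λ·ΔY = −(0.414836)(240.6) + (-0.909896)(-488.7) = 344.86 m.
1° of latitude spans 110900 m; at latitude φ, 1° of longitude spans that × cos φ = 75291.8 m, so Δλ = 344.86 / 75291.8 × 3600 = 16.489″.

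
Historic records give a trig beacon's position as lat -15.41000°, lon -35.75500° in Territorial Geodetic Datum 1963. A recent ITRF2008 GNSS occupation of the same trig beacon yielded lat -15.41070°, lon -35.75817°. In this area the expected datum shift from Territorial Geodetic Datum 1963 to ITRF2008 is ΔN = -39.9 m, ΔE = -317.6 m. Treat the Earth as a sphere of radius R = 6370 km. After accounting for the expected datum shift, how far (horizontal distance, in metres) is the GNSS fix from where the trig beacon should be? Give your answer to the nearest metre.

44 m

Observed coordinate differences: Δφ = -0.00070°, Δλ = -0.00317°.
Converting to metres (1° lat = 111177 m, cos φ = 0.964049): observed ΔN = -77.8 m, observed ΔE = -339.8 m.
Subtracting the expected shift leaves a residual of -77.8 − (-39.9) = -37.9 m north and -339.8 − (-317.6) = -22.2 m east.
Residual distance = √((-37.9)² + (-22.2)²) = 43.9 m.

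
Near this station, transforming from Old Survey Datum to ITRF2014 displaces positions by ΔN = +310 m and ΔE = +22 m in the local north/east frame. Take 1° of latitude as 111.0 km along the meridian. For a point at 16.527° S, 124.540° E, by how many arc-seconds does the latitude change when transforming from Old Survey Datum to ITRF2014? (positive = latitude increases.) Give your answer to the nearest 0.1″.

1° of latitude = 111.0 km, so Δφ = 310.0 / 111000 = 0.0027928° = 10.054″.

Δφ = 10.1″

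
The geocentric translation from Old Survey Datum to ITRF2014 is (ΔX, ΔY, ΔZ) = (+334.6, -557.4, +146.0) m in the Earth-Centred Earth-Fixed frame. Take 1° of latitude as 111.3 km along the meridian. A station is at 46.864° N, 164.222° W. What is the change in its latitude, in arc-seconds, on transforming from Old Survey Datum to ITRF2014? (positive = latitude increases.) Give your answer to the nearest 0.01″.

sin φ = 0.729733, cos φ = 0.683732, sin λ = -0.271911, cos λ = -0.962322.
North component: ΔN = −sin φ cos λ·ΔX − sin φ sin λ·ΔY + cos φ·ΔZ = −(0.729733)(-0.962322)(334.6) − (0.729733)(-0.271911)(-557.4) + (0.683732)(146.0) = 224.19 m.
1° of latitude spans 111300 m, so Δφ = 224.19 / 111300 × 3600 = 7.252″.

Δφ = 7.25″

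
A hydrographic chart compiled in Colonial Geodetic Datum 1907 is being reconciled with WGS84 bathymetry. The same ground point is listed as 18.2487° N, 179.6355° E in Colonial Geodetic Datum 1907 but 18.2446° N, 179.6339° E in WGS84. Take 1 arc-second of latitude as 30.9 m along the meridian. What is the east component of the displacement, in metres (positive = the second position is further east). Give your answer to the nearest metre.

ΔE = -169 m

Δφ = 18.2446° − 18.2487° = -0.0041°; Δλ = 179.6339° − 179.6355° = -0.0016°.
1° of latitude = 3600 × 30.90 = 111240 m.
ΔN = Δφ × 111240 = -456.1 m; ΔE = Δλ × 111240 × cos(18.2487°) = -0.0016 × 111240 × 0.949706 = -169.0 m.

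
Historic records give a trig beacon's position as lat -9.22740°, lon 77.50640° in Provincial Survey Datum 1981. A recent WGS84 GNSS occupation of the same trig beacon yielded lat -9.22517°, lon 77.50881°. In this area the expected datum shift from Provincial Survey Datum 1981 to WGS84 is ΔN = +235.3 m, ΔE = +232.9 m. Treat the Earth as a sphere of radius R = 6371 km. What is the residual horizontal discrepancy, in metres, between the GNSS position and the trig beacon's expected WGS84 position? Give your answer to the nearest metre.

34 m

Observed coordinate differences: Δφ = +0.00223°, Δλ = +0.00241°.
Converting to metres (1° lat = 111195 m, cos φ = 0.987060): observed ΔN = 248.0 m, observed ΔE = 264.5 m.
Subtracting the expected shift leaves a residual of 248.0 − (235.3) = 12.7 m north and 264.5 − (232.9) = 31.6 m east.
Residual distance = √(12.7² + 31.6²) = 34.1 m.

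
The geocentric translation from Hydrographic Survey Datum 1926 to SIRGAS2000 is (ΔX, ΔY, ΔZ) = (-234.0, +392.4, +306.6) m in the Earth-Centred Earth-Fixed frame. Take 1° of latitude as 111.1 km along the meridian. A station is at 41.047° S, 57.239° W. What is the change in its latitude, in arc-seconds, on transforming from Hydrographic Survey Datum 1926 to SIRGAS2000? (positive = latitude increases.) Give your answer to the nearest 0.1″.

Δφ = -2.2″

sin φ = -0.656678, cos φ = 0.754171, sin λ = -0.840935, cos λ = 0.541136.
North component: ΔN = −sin φ cos λ·ΔX − sin φ sin λ·ΔY + cos φ·ΔZ = −(-0.656678)(0.541136)(-234.0) − (-0.656678)(-0.840935)(392.4) + (0.754171)(306.6) = -68.62 m.
1° of latitude spans 111100 m, so Δφ = -68.62 / 111100 × 3600 = -2.223″.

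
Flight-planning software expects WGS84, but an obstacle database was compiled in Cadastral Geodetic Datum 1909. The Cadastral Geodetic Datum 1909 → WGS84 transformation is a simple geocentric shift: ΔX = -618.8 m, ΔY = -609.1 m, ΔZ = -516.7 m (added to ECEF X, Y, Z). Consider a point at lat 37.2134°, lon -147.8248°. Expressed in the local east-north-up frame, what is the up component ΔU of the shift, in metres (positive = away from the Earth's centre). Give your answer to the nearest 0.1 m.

ΔU = 362.9 m

The local up (radial) axis is (cos φ cos λ, cos φ sin λ, sin φ), giving ΔU = 417.122 + 258.310 − 312.493 = 362.94 m.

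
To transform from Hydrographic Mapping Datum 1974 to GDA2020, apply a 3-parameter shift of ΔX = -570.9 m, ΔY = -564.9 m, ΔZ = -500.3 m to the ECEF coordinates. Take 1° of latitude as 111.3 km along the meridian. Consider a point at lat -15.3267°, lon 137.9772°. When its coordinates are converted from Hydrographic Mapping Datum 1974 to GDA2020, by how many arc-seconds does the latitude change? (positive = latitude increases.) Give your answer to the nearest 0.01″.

sin φ = -0.264323, cos φ = 0.964434, sin λ = 0.669426, cos λ = -0.742878.
North component: ΔN = −sin φ cos λ·ΔX − sin φ sin λ·ΔY + cos φ·ΔZ = −(-0.264323)(-0.742878)(-570.9) − (-0.264323)(0.669426)(-564.9) + (0.964434)(-500.3) = -470.36 m.
1° of latitude spans 111300 m, so Δφ = -470.36 / 111300 × 3600 = -15.214″.

Δφ = -15.21″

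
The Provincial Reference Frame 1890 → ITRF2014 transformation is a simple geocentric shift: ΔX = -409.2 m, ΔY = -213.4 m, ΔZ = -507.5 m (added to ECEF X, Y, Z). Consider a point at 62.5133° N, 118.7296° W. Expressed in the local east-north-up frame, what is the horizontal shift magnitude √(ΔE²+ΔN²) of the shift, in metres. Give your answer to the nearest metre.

The local east axis at (φ, λ) is (−sin λ, cos λ, 0), so ΔE = −sin(-118.7296°)·(-409.2) + cos(-118.7296°)·(-213.4) = -256.25 m.
The local north axis is (−sin φ cos λ, −sin φ sin λ, cos φ), giving ΔN = -174.490 − 166.006 − 234.233 = -574.73 m.
Horizontal magnitude = √(ΔE² + ΔN²) = √((-256.25)² + (-574.73)²) = 629.27 m.

629 m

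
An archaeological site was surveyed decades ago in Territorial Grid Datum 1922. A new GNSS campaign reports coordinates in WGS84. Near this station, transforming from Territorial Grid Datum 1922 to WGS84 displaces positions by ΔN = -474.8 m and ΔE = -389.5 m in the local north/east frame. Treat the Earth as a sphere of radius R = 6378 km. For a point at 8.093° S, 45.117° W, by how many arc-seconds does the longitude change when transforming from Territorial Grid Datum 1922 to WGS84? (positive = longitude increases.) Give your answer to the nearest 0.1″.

Δλ = -12.7″

At latitude -8.093°, cos φ = 0.990041.
One radian of longitude at latitude φ spans R cos φ, so Δλ = ΔE / (R cos φ) = -389.5 / (6378000 × 0.990041) = -6.1684e-05 rad = -12.723″.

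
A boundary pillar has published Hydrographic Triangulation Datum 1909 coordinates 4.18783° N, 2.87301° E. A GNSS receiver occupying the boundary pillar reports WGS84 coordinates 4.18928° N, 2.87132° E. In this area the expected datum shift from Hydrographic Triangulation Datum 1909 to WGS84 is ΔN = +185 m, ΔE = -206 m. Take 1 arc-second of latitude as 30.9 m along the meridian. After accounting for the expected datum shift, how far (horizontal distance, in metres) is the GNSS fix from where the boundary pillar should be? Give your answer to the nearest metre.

Observed coordinate differences: Δφ = +0.00145°, Δλ = -0.00169°.
Converting to metres (1° lat = 111240 m, cos φ = 0.997330): observed ΔN = 161.3 m, observed ΔE = -187.5 m.
Subtracting the expected shift leaves a residual of 161.3 − (185) = -23.7 m north and -187.5 − (-206) = 18.5 m east.
Residual distance = √((-23.7)² + 18.5²) = 30.1 m.

30 m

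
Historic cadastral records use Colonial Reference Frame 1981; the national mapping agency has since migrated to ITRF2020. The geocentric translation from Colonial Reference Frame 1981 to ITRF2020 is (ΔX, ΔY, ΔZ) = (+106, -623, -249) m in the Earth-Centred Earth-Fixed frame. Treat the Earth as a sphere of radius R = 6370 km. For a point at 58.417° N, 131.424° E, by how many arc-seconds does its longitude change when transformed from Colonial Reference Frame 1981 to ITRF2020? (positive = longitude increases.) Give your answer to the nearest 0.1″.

sin φ = 0.851882, cos φ = 0.523733, sin λ = 0.749834, cos λ = -0.661626.
East component: ΔE = −sin λ·ΔX + cos λ·ΔY = −(0.749834)(106) + (-0.661626)(-623) = 332.71 m.
1° of latitude spans πR/180 = 111177 m; at latitude φ, 1° of longitude spans that × cos φ = 58227.3 m, so Δλ = 332.71 / 58227.3 × 3600 = 20.570″.

Δλ = 20.6″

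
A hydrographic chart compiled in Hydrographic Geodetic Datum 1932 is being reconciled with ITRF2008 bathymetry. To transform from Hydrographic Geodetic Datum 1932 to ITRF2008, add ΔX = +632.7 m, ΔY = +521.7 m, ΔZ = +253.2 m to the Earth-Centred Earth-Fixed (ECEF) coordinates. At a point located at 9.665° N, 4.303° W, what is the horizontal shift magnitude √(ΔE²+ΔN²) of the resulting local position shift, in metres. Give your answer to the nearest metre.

587 m

At φ = 9.665°, λ = -4.303°: sin φ = 0.167887, cos φ = 0.985806, sin λ = -0.075031, cos λ = 0.997181.
ΔE = −sin λ·ΔX + cos λ·ΔY = −(-0.075031)·(632.7) + (0.997181)·(521.7) = 567.70 m.
ΔN = −sin φ cos λ·ΔX − sin φ sin λ·ΔY + cos φ·ΔZ = −(0.167887)(0.997181)(632.7) − (0.167887)(-0.075031)(521.7) + (0.985806)(253.2) = 150.26 m.
Horizontal magnitude = √(ΔE² + ΔN²) = √(567.70² + 150.26²) = 587.25 m.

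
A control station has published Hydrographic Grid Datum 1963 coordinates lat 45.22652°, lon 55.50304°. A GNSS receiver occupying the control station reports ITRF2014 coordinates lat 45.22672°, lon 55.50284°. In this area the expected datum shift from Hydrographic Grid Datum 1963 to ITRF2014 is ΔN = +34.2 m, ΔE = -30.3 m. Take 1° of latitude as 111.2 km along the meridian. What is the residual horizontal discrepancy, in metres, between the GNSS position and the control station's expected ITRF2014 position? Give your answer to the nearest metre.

Observed coordinate differences: Δφ = +0.00020°, Δλ = -0.00020°.
Converting to metres (1° lat = 111200 m, cos φ = 0.704306): observed ΔN = 22.2 m, observed ΔE = -15.7 m.
Subtracting the expected shift leaves a residual of 22.2 − (34.2) = -12.0 m north and -15.7 − (-30.3) = 14.6 m east.
Residual distance = √((-12.0)² + 14.6²) = 18.9 m.

19 m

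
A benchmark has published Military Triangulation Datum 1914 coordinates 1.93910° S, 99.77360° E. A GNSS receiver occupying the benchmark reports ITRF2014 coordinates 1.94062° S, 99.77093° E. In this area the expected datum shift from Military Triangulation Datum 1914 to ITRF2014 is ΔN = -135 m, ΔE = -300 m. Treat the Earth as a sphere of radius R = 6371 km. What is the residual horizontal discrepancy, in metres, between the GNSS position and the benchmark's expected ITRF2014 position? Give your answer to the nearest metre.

Observed coordinate differences: Δφ = -0.00152°, Δλ = -0.00267°.
Converting to metres (1° lat = 111195 m, cos φ = 0.999427): observed ΔN = -169.0 m, observed ΔE = -296.7 m.
Subtracting the expected shift leaves a residual of -169.0 − (-135) = -34.0 m north and -296.7 − (-300) = 3.3 m east.
Residual distance = √((-34.0)² + 3.3²) = 34.2 m.

34 m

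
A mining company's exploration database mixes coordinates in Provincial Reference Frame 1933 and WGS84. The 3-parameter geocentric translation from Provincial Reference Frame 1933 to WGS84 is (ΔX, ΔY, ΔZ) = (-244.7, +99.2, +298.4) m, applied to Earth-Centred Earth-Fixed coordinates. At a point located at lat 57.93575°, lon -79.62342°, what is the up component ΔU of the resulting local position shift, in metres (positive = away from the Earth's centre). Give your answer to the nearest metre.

ΔU = 178 m

At φ = 57.93575°, λ = -79.62342°: sin φ = 0.847453, cos φ = 0.530870, sin λ = -0.983645, cos λ = 0.180117.
ΔU = cos φ cos λ·ΔX + cos φ sin λ·ΔY + sin φ·ΔZ = (0.530870)(0.180117)(-244.7) + (0.530870)(-0.983645)(99.2) + (0.847453)(298.4) = 177.68 m.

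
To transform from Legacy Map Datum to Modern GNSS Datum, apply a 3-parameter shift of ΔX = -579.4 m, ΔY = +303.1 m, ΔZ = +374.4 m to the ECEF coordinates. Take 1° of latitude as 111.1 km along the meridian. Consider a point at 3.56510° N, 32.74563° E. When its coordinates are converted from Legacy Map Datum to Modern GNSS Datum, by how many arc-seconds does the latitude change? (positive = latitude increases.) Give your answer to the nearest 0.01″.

sin φ = 0.062183, cos φ = 0.998065, sin λ = 0.540910, cos λ = 0.841080.
North component: ΔN = −sin φ cos λ·ΔX − sin φ sin λ·ΔY + cos φ·ΔZ = −(0.062183)(0.841080)(-579.4) − (0.062183)(0.540910)(303.1) + (0.998065)(374.4) = 393.78 m.
1° of latitude spans 111100 m, so Δφ = 393.78 / 111100 × 3600 = 12.760″.

Δφ = 12.76″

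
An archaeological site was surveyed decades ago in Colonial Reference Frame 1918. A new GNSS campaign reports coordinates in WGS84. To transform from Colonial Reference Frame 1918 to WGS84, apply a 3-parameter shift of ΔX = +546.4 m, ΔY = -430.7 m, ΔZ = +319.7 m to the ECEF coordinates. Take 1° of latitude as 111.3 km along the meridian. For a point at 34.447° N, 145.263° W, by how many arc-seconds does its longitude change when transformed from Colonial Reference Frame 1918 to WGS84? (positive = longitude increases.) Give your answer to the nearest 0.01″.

sin φ = 0.565644, cos φ = 0.824650, sin λ = -0.569810, cos λ = -0.821776.
East component: ΔE = −sin λ·ΔX + cos λ·ΔY = −(-0.569810)(546.4) + (-0.821776)(-430.7) = 665.28 m.
1° of latitude spans 111300 m; at latitude φ, 1° of longitude spans that × cos φ = 91783.5 m, so Δλ = 665.28 / 91783.5 × 3600 = 26.094″.

Δλ = 26.09″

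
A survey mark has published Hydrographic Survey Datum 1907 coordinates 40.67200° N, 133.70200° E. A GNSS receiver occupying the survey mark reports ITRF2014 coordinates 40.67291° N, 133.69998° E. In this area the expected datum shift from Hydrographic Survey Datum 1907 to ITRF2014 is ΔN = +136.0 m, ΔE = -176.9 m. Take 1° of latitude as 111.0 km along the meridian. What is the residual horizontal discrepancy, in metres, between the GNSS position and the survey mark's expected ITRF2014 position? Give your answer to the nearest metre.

Observed coordinate differences: Δφ = +0.00091°, Δλ = -0.00202°.
Converting to metres (1° lat = 111000 m, cos φ = 0.758453): observed ΔN = 101.0 m, observed ΔE = -170.1 m.
Subtracting the expected shift leaves a residual of 101.0 − (136.0) = -35.0 m north and -170.1 − (-176.9) = 6.8 m east.
Residual distance = √((-35.0)² + 6.8²) = 35.7 m.

36 m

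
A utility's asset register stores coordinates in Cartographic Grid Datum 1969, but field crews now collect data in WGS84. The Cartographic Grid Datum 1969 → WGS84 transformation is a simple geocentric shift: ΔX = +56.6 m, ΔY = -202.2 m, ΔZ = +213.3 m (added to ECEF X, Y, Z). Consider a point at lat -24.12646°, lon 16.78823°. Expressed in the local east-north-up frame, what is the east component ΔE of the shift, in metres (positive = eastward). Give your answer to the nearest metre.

ΔE = -210 m

At φ = -24.12646°, λ = 16.78823°: sin φ = -0.408752, cos φ = 0.912646, sin λ = 0.288835, cos λ = 0.957379.
ΔE = −sin λ·ΔX + cos λ·ΔY = −(0.288835)·(56.6) + (0.957379)·(-202.2) = -209.93 m.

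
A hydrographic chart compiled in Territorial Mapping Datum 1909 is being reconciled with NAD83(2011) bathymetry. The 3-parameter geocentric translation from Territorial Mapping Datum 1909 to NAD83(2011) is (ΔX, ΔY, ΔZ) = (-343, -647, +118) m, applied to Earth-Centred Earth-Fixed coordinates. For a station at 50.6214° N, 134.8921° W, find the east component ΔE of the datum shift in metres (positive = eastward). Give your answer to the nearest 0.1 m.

ΔE = 213.6 m

At φ = 50.6214°, λ = -134.8921°: sin φ = 0.772971, cos φ = 0.634442, sin λ = -0.708437, cos λ = -0.705774.
ΔE = −sin λ·ΔX + cos λ·ΔY = −(-0.708437)·(-343) + (-0.705774)·(-647) = 213.64 m.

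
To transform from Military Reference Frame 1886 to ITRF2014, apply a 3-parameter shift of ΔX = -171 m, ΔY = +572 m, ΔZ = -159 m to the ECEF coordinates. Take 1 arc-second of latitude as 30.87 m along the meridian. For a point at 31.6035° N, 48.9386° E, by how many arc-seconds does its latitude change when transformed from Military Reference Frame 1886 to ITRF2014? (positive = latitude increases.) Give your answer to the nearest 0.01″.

sin φ = 0.524038, cos φ = 0.851695, sin λ = 0.754006, cos λ = 0.656867.
North component: ΔN = −sin φ cos λ·ΔX − sin φ sin λ·ΔY + cos φ·ΔZ = −(0.524038)(0.656867)(-171) − (0.524038)(0.754006)(572) + (0.851695)(-159) = -302.57 m.
1° of latitude spans 3600 × 30.87 = 111132 m, so Δφ = -302.57 / 111132 × 3600 = -9.801″.

Δφ = -9.80″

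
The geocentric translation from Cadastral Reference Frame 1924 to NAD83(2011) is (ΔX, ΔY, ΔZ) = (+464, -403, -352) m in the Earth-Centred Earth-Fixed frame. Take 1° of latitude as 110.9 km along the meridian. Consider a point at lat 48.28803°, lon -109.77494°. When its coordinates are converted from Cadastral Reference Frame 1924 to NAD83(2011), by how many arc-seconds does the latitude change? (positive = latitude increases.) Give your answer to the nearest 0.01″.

sin φ = 0.746499, cos φ = 0.665386, sin λ = -0.941029, cos λ = -0.338326.
North component: ΔN = −sin φ cos λ·ΔX − sin φ sin λ·ΔY + cos φ·ΔZ = −(0.746499)(-0.338326)(464) − (0.746499)(-0.941029)(-403) + (0.665386)(-352) = -400.13 m.
1° of latitude spans 110900 m, so Δφ = -400.13 / 110900 × 3600 = -12.989″.

Δφ = -12.99″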